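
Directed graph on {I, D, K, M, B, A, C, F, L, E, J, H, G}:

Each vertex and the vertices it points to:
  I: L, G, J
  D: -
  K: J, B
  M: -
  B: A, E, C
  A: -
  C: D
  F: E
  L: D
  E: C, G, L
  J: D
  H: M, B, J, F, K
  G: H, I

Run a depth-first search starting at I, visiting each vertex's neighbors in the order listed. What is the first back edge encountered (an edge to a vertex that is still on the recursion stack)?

E->G

DFS from I (visiting each vertex's neighbors in the order listed); mark gray on enter, black on exit:
I gray
  L gray
    D gray
    D black
  L black
  G gray
    H gray
      M gray
      M black
      B gray
        A gray
        A black
        E gray
          C gray
            C→D: D black — skip
          C black
          E→G: G is gray → back edge
First back edge: E → G.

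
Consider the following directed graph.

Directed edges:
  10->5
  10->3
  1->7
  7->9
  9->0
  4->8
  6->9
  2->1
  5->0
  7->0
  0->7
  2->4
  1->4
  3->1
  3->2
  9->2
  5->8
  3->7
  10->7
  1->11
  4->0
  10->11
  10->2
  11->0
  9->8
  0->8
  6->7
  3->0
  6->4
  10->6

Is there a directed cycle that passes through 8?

8 lies on a cycle iff there is a path from 8 back to itself.
Exploring from 8, it never reaches itself; equivalently, its strongly connected component is a singleton.

No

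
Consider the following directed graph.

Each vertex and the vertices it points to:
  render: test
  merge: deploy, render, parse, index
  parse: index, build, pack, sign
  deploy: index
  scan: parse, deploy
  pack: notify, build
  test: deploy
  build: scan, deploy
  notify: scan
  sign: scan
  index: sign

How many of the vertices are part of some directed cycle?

8

A vertex is on a directed cycle iff it belongs to a strongly connected component of size ≥ 2 (or has a self-loop).
The vertices on cycles are {pack, scan, sign, build, index, parse, deploy, notify} — 8 in total.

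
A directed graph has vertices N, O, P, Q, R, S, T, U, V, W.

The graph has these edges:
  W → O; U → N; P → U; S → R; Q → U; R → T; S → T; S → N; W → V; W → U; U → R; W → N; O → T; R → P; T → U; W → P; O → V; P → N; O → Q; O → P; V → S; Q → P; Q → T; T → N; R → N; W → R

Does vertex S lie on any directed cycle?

No

S lies on a cycle iff there is a path from S back to itself.
Exploring from S, it never reaches itself; equivalently, its strongly connected component is a singleton.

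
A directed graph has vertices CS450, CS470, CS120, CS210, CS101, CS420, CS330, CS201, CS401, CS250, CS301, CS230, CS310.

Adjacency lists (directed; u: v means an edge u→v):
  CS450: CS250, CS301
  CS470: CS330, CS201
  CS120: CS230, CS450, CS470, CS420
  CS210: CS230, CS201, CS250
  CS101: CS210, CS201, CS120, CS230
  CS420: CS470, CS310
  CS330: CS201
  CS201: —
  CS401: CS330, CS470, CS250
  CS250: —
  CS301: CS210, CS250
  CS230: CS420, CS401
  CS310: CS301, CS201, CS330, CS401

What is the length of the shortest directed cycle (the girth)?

For each vertex v, BFS finds the shortest path from v back to v.
The shortest such closed walk is CS230 → CS420 → CS310 → CS301 → CS210 → CS230, length 5.

5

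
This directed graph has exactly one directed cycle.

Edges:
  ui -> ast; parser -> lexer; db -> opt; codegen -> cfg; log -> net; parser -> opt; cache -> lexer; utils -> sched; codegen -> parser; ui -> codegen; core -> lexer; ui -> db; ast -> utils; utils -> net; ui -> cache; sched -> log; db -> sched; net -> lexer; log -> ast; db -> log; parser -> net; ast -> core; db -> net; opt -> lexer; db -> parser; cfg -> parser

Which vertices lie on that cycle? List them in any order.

ast, log, sched, utils

DFS with gray/black marking from ast:
ast gray
  core gray
    lexer gray
    lexer black
  core black
  utils gray
    sched gray
      log gray
        net gray
          net→lexer: lexer black — skip
        net black
        log→ast: ast is gray → back edge
Back edge closes the cycle ast → utils → sched → log → ast; its vertices are {ast, log, sched, utils}.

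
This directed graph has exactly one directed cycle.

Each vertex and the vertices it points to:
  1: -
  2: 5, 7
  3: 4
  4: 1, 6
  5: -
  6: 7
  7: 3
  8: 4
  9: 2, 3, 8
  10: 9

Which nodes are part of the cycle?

3, 4, 6, 7

DFS with gray/black marking from 3:
3 gray
  4 gray
    1 gray
    1 black
    6 gray
      7 gray
        7→3: 3 is gray → back edge
Back edge closes the cycle 3 → 4 → 6 → 7 → 3; its vertices are {3, 4, 6, 7}.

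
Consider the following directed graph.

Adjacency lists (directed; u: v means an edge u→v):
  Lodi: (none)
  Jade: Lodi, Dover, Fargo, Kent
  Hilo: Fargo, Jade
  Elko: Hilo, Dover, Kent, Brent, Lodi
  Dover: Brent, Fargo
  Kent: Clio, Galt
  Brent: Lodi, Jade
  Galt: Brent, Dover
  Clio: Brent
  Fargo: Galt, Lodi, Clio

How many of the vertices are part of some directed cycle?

7

A vertex is on a directed cycle iff it belongs to a strongly connected component of size ≥ 2 (or has a self-loop).
The vertices on cycles are {Clio, Galt, Jade, Kent, Brent, Dover, Fargo} — 7 in total.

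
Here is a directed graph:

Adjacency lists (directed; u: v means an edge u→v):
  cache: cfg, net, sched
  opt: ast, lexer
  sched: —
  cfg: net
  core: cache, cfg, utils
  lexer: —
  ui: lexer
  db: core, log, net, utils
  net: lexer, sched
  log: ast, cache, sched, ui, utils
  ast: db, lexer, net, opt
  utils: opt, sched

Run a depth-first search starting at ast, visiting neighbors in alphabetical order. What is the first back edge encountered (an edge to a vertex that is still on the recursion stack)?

opt→ast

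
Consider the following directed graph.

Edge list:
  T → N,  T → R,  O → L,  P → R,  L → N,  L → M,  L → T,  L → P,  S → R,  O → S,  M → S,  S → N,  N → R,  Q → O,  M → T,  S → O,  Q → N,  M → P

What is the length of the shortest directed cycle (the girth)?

For each vertex v, BFS finds the shortest path from v back to v.
The shortest such closed walk is O → S → O, length 2.

2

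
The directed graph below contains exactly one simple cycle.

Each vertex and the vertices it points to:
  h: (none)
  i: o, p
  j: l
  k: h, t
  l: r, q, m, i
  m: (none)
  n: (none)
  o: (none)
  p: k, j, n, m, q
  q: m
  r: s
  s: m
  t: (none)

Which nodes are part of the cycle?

DFS with gray/black marking from i:
i gray
  o gray
  o black
  p gray
    k gray
      h gray
      h black
      t gray
      t black
    k black
    j gray
      l gray
        r gray
          s gray
            m gray
            m black
          s black
        r black
        q gray
          q→m: m black — skip
        q black
        l→m: m black — skip
        l→i: i is gray → back edge
Back edge closes the cycle i → p → j → l → i; its vertices are {i, j, l, p}.

i, j, l, p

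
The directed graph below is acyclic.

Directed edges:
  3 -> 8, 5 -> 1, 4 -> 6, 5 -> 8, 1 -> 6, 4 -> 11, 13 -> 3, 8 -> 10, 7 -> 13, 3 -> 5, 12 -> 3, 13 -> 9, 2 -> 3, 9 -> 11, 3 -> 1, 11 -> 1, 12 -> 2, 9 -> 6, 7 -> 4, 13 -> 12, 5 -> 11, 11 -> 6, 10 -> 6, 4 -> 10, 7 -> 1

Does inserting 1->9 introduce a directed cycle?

Adding 1→9 creates a cycle iff 9 can already reach 1.
Path from 9: 9 → 11 → 1.
So 9 → … → 1 → 9 is a cycle.

Yes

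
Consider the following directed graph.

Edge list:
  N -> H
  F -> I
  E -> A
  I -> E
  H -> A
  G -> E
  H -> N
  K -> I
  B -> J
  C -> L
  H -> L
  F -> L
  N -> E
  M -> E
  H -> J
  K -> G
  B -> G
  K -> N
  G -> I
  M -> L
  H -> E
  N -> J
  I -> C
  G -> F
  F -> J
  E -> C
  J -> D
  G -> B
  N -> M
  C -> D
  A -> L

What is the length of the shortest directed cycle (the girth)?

2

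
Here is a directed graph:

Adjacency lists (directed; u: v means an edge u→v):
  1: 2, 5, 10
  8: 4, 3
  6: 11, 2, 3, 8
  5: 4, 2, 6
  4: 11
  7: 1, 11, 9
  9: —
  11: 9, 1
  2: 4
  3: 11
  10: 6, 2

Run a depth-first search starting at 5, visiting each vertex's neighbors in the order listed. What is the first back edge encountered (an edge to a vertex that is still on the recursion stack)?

DFS from 5 (visiting each vertex's neighbors in the order listed); mark gray on enter, black on exit:
5 gray
  4 gray
    11 gray
      9 gray
      9 black
      1 gray
        2 gray
          2→4: 4 is gray → back edge
First back edge: 2 → 4.

2→4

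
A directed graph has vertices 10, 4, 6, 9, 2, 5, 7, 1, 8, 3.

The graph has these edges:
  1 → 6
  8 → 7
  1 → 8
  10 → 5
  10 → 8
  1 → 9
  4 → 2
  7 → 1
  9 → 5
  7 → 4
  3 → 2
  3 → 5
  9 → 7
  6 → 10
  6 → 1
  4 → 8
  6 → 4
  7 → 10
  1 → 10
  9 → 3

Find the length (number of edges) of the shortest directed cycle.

2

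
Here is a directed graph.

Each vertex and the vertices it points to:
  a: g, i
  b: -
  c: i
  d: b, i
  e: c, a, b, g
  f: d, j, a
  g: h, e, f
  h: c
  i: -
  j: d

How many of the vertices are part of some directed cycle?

4

A vertex is on a directed cycle iff it belongs to a strongly connected component of size ≥ 2 (or has a self-loop).
The vertices on cycles are {a, e, f, g} — 4 in total.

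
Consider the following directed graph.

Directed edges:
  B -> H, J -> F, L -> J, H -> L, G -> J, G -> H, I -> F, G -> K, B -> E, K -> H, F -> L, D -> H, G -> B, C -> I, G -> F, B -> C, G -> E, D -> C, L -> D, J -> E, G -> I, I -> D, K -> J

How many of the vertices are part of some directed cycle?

7

A vertex is on a directed cycle iff it belongs to a strongly connected component of size ≥ 2 (or has a self-loop).
The vertices on cycles are {C, D, F, H, I, J, L} — 7 in total.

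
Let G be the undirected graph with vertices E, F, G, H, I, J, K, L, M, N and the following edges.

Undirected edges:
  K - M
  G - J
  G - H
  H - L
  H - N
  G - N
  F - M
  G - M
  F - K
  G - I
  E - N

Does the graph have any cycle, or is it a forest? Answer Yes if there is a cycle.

Yes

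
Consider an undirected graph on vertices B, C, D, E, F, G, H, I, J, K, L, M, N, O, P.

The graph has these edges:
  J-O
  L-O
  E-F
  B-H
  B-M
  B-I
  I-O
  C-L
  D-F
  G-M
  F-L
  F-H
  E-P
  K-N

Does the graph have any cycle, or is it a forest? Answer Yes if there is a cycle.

Yes

DFS, tracking each vertex's parent; an edge to a visited non-parent vertex closes a cycle.
Start from E:
visit E (parent –)
  visit P (parent E)
    P–E: parent, skip
  visit F (parent E)
    F–E: parent, skip
    visit L (parent F)
      visit C (parent L)
        C–L: parent, skip
      L–F: parent, skip
      visit O (parent L)
        O–L: parent, skip
        visit J (parent O)
          J–O: parent, skip
        visit I (parent O)
          visit B (parent I)
            visit H (parent B)
              H–B: parent, skip
              H–F: F visited and ≠ parent → cycle
Cycle: F – L – O – I – B – H – F.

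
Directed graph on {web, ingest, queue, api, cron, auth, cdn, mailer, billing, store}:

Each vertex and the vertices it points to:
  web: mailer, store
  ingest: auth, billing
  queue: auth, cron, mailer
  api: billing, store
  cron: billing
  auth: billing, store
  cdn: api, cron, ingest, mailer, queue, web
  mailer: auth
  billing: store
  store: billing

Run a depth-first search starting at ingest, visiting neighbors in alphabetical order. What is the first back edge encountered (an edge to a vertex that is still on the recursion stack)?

store→billing

DFS from ingest (visiting neighbors in alphabetical order); mark gray on enter, black on exit:
ingest gray
  auth gray
    billing gray
      store gray
        store→billing: billing is gray → back edge
First back edge: store → billing.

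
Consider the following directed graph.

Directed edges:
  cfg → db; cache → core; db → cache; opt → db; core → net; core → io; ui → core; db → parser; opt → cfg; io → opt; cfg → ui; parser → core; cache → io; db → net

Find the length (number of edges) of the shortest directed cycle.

4

For each vertex v, BFS finds the shortest path from v back to v.
The shortest such closed walk is opt → db → cache → io → opt, length 4.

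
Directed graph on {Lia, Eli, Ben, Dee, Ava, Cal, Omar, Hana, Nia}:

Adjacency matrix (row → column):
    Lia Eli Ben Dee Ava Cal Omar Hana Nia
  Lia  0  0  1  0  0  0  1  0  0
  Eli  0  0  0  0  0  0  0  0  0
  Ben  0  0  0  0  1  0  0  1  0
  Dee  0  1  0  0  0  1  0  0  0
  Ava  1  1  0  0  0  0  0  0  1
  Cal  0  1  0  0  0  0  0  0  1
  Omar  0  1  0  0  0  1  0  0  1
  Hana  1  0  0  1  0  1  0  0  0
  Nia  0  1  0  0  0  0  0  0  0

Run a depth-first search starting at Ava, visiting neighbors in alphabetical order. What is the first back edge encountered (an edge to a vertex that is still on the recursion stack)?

DFS from Ava (visiting neighbors in alphabetical order); mark gray on enter, black on exit:
Ava gray
  Eli gray
  Eli black
  Lia gray
    Ben gray
      Ben→Ava: Ava is gray → back edge
First back edge: Ben → Ava.

Ben→Ava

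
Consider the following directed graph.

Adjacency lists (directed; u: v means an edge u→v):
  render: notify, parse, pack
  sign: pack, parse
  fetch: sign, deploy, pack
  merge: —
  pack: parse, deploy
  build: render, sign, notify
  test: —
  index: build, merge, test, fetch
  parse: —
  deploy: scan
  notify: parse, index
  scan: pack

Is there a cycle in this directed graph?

DFS with white/gray/black marking, starting from deploy:
deploy gray
  scan gray
    pack gray
      parse gray
      parse black
      pack→deploy: deploy is gray → back edge
Back edge found, so a cycle exists: deploy → scan → pack → deploy.

Yes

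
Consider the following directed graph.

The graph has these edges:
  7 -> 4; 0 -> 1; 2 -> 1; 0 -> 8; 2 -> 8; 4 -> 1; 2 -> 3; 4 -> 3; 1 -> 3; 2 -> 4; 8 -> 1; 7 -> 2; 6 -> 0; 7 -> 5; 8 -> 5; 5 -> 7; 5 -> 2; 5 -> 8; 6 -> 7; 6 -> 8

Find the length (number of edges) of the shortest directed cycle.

2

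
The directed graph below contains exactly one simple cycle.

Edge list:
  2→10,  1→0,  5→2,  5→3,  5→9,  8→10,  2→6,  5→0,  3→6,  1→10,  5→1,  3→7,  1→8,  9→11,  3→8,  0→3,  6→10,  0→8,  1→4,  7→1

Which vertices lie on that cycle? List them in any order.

DFS with gray/black marking from 3:
3 gray
  7 gray
    1 gray
      0 gray
        0→3: 3 is gray → back edge
Back edge closes the cycle 3 → 7 → 1 → 0 → 3; its vertices are {0, 1, 3, 7}.

0, 1, 3, 7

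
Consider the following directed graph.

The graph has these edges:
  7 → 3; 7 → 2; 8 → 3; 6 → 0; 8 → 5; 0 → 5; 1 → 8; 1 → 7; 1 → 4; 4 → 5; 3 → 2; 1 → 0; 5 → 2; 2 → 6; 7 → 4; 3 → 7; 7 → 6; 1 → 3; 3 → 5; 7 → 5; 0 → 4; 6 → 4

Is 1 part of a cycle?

No

1 lies on a cycle iff there is a path from 1 back to itself.
Exploring from 1, it never reaches itself; equivalently, its strongly connected component is a singleton.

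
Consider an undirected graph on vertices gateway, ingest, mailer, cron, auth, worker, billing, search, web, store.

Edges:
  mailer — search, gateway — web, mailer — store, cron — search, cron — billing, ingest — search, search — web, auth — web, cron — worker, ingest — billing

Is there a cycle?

Yes

DFS, tracking each vertex's parent; an edge to a visited non-parent vertex closes a cycle.
Start from auth:
visit auth (parent –)
  visit web (parent auth)
    visit search (parent web)
      visit cron (parent search)
        cron–search: parent, skip
        visit worker (parent cron)
          worker–cron: parent, skip
        visit billing (parent cron)
          billing–cron: parent, skip
          visit ingest (parent billing)
            ingest–search: search visited and ≠ parent → cycle
Cycle: search – cron – billing – ingest – search.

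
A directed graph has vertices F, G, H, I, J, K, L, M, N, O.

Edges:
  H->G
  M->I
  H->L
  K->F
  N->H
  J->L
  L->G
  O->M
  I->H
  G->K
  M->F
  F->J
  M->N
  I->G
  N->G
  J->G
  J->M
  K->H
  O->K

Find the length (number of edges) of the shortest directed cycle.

For each vertex v, BFS finds the shortest path from v back to v.
The shortest such closed walk is M → F → J → M, length 3.

3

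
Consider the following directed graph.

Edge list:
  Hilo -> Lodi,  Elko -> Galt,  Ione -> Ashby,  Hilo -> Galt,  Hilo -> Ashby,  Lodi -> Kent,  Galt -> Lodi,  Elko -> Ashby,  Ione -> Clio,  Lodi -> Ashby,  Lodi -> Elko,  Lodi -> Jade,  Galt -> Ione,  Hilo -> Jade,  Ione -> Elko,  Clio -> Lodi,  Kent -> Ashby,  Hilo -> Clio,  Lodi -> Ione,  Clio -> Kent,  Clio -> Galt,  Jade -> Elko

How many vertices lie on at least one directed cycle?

A vertex is on a directed cycle iff it belongs to a strongly connected component of size ≥ 2 (or has a self-loop).
The vertices on cycles are {Clio, Elko, Galt, Ione, Jade, Lodi} — 6 in total.

6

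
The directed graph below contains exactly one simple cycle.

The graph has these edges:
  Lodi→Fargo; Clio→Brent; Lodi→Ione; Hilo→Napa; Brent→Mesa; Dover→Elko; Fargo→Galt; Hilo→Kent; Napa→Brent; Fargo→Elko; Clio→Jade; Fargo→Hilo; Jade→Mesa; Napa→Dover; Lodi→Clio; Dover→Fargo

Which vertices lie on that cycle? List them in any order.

DFS with gray/black marking from Fargo:
Fargo gray
  Hilo gray
    Kent gray
    Kent black
    Napa gray
      Brent gray
        Mesa gray
        Mesa black
      Brent black
      Dover gray
        Elko gray
        Elko black
        Dover→Fargo: Fargo is gray → back edge
Back edge closes the cycle Fargo → Hilo → Napa → Dover → Fargo; its vertices are {Hilo, Napa, Dover, Fargo}.

Hilo, Napa, Dover, Fargo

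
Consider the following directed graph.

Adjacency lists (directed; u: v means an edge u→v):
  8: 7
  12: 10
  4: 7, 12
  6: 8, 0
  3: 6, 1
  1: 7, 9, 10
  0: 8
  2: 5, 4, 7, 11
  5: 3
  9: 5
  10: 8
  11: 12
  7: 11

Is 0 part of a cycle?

0 lies on a cycle iff there is a path from 0 back to itself.
Exploring from 0, it never reaches itself; equivalently, its strongly connected component is a singleton.

No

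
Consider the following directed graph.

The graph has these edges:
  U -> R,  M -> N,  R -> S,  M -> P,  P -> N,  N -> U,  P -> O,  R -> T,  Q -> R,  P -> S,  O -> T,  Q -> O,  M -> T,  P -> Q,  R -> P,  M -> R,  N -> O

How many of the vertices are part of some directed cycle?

5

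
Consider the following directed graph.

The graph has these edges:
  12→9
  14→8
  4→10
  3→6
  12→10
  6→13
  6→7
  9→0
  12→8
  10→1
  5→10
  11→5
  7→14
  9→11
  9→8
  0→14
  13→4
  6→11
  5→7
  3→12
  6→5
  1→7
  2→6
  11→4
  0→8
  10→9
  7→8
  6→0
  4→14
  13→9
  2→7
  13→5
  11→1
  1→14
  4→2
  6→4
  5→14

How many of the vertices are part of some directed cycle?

8

A vertex is on a directed cycle iff it belongs to a strongly connected component of size ≥ 2 (or has a self-loop).
The vertices on cycles are {2, 4, 5, 6, 9, 10, 11, 13} — 8 in total.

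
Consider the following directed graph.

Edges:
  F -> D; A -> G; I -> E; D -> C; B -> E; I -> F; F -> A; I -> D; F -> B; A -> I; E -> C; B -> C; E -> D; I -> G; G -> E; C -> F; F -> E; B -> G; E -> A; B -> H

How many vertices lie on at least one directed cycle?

8

A vertex is on a directed cycle iff it belongs to a strongly connected component of size ≥ 2 (or has a self-loop).
The vertices on cycles are {A, B, C, D, E, F, G, I} — 8 in total.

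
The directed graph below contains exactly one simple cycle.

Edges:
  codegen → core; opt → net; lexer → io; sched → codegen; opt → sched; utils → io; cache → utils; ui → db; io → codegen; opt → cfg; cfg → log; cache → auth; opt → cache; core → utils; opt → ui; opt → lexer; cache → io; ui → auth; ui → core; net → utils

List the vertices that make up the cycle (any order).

io, core, utils, codegen

DFS with gray/black marking from codegen:
codegen gray
  core gray
    utils gray
      io gray
        io→codegen: codegen is gray → back edge
Back edge closes the cycle codegen → core → utils → io → codegen; its vertices are {io, core, utils, codegen}.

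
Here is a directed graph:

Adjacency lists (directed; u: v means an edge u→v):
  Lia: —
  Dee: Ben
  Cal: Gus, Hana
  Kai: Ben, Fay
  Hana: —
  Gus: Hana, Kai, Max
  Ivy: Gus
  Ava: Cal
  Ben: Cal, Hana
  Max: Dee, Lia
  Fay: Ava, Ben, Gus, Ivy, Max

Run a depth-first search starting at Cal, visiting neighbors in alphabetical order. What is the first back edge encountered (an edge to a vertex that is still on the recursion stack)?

DFS from Cal (visiting neighbors in alphabetical order); mark gray on enter, black on exit:
Cal gray
  Gus gray
    Hana gray
    Hana black
    Kai gray
      Ben gray
        Ben→Cal: Cal is gray → back edge
First back edge: Ben → Cal.

Ben->Cal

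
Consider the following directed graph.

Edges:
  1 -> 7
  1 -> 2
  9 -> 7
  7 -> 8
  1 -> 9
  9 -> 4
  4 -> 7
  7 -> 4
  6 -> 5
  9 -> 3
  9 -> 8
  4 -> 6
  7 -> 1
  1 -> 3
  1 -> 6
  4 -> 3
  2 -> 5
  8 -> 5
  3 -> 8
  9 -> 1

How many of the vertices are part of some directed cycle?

A vertex is on a directed cycle iff it belongs to a strongly connected component of size ≥ 2 (or has a self-loop).
The vertices on cycles are {1, 4, 7, 9} — 4 in total.

4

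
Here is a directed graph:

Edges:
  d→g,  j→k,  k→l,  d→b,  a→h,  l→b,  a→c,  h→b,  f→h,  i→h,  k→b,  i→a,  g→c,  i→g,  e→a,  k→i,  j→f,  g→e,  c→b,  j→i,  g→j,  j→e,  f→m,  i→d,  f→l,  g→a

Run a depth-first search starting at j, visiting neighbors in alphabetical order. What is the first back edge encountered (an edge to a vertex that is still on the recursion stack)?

DFS from j (visiting neighbors in alphabetical order); mark gray on enter, black on exit:
j gray
  e gray
    a gray
      c gray
        b gray
        b black
      c black
      h gray
        h→b: b black — skip
      h black
    a black
  e black
  f gray
    f→h: h black — skip
    l gray
      l→b: b black — skip
    l black
    m gray
    m black
  f black
  i gray
    i→a: a black — skip
    d gray
      d→b: b black — skip
      g gray
        g→a: a black — skip
        g→c: c black — skip
        g→e: e black — skip
        g→j: j is gray → back edge
First back edge: g → j.

g→j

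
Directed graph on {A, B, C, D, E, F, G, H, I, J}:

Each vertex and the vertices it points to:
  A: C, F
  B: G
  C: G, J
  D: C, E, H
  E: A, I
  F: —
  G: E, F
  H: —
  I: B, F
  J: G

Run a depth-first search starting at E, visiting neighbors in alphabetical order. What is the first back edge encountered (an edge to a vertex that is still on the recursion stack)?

G->E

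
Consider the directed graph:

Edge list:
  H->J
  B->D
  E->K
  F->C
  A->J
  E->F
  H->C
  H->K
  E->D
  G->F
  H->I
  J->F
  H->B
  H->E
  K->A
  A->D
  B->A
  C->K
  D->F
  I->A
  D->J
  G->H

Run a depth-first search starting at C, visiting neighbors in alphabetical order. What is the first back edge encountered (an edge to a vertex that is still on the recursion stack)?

F→C

DFS from C (visiting neighbors in alphabetical order); mark gray on enter, black on exit:
C gray
  K gray
    A gray
      D gray
        F gray
          F→C: C is gray → back edge
First back edge: F → C.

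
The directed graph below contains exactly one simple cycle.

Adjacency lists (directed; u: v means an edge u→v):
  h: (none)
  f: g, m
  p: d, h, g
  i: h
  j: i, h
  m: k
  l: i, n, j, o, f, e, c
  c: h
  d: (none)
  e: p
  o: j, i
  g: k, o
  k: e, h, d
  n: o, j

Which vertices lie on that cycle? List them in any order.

DFS with gray/black marking from e:
e gray
  p gray
    d gray
    d black
    h gray
    h black
    g gray
      k gray
        k→e: e is gray → back edge
Back edge closes the cycle e → p → g → k → e; its vertices are {e, g, k, p}.

e, g, k, p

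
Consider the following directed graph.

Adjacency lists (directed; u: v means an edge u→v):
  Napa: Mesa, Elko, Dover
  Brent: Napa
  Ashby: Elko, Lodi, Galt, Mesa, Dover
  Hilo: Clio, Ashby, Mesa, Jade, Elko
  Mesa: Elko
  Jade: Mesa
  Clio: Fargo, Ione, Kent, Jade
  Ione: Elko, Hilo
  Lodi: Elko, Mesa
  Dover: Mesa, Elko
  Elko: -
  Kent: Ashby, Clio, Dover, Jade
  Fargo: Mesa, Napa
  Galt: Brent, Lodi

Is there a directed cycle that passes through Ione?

Yes

Ione is on a cycle iff Ione can reach itself via ≥1 edge.
Ione → Hilo → Clio → Ione — yes.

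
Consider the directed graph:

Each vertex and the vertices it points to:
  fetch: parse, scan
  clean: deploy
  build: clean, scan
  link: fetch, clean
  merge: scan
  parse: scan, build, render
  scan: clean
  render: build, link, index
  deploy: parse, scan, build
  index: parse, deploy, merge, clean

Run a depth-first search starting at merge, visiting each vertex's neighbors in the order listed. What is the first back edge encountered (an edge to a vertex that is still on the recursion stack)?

parse->scan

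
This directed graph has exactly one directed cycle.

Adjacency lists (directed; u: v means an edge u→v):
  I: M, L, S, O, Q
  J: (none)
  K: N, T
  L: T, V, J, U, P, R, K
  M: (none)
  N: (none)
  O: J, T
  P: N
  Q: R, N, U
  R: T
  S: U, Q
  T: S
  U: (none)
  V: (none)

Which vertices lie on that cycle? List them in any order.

DFS with gray/black marking from S:
S gray
  U gray
  U black
  Q gray
    R gray
      T gray
        T→S: S is gray → back edge
Back edge closes the cycle S → Q → R → T → S; its vertices are {Q, R, S, T}.

Q, R, S, T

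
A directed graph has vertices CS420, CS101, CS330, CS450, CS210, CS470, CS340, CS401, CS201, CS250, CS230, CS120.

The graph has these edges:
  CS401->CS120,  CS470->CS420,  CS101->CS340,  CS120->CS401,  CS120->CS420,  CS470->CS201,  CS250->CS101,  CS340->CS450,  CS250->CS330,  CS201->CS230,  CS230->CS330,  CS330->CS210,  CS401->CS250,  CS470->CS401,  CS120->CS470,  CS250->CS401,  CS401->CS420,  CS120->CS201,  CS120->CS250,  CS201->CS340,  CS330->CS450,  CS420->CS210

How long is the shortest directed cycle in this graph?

2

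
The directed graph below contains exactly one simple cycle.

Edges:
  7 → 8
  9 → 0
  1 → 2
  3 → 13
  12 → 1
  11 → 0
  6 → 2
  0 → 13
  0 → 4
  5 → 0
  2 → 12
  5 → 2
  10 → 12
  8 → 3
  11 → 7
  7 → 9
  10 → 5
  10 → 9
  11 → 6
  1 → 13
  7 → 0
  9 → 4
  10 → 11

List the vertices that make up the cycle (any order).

1, 2, 12

DFS with gray/black marking from 12:
12 gray
  1 gray
    13 gray
    13 black
    2 gray
      2→12: 12 is gray → back edge
Back edge closes the cycle 12 → 1 → 2 → 12; its vertices are {1, 2, 12}.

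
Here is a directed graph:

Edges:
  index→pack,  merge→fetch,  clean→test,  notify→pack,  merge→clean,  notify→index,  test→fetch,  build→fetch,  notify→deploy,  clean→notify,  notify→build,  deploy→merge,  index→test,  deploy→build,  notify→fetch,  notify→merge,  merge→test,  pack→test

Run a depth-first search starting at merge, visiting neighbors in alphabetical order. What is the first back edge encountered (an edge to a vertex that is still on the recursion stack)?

DFS from merge (visiting neighbors in alphabetical order); mark gray on enter, black on exit:
merge gray
  clean gray
    notify gray
      build gray
        fetch gray
        fetch black
      build black
      deploy gray
        deploy→build: build black — skip
        deploy→merge: merge is gray → back edge
First back edge: deploy → merge.

deploy->merge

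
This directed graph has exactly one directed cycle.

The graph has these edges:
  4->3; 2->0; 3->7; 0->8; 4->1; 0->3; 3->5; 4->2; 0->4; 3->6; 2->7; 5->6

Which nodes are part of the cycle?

0, 2, 4

DFS with gray/black marking from 0:
0 gray
  3 gray
    6 gray
    6 black
    5 gray
      5→6: 6 black — skip
    5 black
    7 gray
    7 black
  3 black
  4 gray
    2 gray
      2→0: 0 is gray → back edge
Back edge closes the cycle 0 → 4 → 2 → 0; its vertices are {0, 2, 4}.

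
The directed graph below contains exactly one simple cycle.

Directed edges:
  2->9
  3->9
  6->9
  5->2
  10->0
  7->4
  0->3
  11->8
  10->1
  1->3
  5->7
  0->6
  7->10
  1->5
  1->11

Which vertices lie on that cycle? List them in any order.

DFS with gray/black marking from 7:
7 gray
  4 gray
  4 black
  10 gray
    1 gray
      3 gray
        9 gray
        9 black
      3 black
      5 gray
        5→7: 7 is gray → back edge
Back edge closes the cycle 7 → 10 → 1 → 5 → 7; its vertices are {1, 5, 7, 10}.

1, 5, 7, 10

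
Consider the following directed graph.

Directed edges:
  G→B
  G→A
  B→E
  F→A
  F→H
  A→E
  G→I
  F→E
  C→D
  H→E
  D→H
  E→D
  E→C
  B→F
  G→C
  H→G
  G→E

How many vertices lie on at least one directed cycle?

8

A vertex is on a directed cycle iff it belongs to a strongly connected component of size ≥ 2 (or has a self-loop).
The vertices on cycles are {A, B, C, D, E, F, G, H} — 8 in total.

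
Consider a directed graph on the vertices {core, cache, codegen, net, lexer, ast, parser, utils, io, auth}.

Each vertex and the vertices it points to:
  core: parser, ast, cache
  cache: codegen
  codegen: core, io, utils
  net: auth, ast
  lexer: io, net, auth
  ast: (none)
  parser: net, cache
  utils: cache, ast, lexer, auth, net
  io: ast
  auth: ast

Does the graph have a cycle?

Yes

DFS with white/gray/black marking, starting from utils:
utils gray
  cache gray
    codegen gray
      core gray
        parser gray
          net gray
            auth gray
              ast gray
              ast black
            auth black
            net→ast: ast black — skip
          net black
          parser→cache: cache is gray → back edge
Back edge found, so a cycle exists: cache → codegen → core → parser → cache.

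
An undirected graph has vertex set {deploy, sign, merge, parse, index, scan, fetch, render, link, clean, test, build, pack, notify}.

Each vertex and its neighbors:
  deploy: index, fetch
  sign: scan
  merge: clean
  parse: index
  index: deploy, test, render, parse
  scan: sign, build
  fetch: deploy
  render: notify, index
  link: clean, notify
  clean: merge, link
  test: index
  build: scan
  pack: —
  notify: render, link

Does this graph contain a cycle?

No

DFS, tracking each vertex's parent; an edge to a visited non-parent vertex closes a cycle.
Start from build:
visit build (parent –)
  visit scan (parent build)
    visit sign (parent scan)
      sign–scan: parent, skip
    scan–build: parent, skip
visit deploy (parent –)
  visit index (parent deploy)
    index–deploy: parent, skip
    visit test (parent index)
      test–index: parent, skip
    visit render (parent index)
      visit notify (parent render)
        notify–render: parent, skip
        visit link (parent notify)
          visit clean (parent link)
            visit merge (parent clean)
              merge–clean: parent, skip
            clean–link: parent, skip
          link–notify: parent, skip
      render–index: parent, skip
    visit parse (parent index)
      parse–index: parent, skip
  visit fetch (parent deploy)
    fetch–deploy: parent, skip
visit pack (parent –)
No non-parent visited neighbor found — the graph is a forest.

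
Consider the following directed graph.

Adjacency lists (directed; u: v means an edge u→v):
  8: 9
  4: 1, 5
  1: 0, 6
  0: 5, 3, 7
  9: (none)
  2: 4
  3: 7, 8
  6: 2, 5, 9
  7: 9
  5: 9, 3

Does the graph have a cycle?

DFS with white/gray/black marking, starting from 8:
8 gray
  9 gray
  9 black
8 black
4 gray
  1 gray
    0 gray
      5 gray
        5→9: 9 black — skip
        3 gray
          7 gray
            7→9: 9 black — skip
          7 black
          3→8: 8 black — skip
        3 black
      5 black
      0→3: 3 black — skip
      0→7: 7 black — skip
    0 black
    6 gray
      2 gray
        2→4: 4 is gray → back edge
Back edge found, so a cycle exists: 4 → 1 → 6 → 2 → 4.

Yes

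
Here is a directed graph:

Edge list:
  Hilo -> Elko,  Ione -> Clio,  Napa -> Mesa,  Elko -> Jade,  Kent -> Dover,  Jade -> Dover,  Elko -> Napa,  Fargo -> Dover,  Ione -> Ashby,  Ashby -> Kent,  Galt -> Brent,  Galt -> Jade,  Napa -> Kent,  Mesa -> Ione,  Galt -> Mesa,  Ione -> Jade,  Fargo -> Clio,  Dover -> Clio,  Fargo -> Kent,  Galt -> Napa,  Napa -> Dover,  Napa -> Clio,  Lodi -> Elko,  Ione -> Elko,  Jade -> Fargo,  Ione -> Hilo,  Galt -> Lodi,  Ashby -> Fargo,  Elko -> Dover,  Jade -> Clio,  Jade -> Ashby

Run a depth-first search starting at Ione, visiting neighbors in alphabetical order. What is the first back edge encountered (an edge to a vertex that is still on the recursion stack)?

DFS from Ione (visiting neighbors in alphabetical order); mark gray on enter, black on exit:
Ione gray
  Ashby gray
    Fargo gray
      Clio gray
      Clio black
      Dover gray
        Dover→Clio: Clio black — skip
      Dover black
      Kent gray
        Kent→Dover: Dover black — skip
      Kent black
    Fargo black
    Ashby→Kent: Kent black — skip
  Ashby black
  Ione→Clio: Clio black — skip
  Elko gray
    Elko→Dover: Dover black — skip
    Jade gray
      Jade→Ashby: Ashby black — skip
      Jade→Clio: Clio black — skip
      Jade→Dover: Dover black — skip
      Jade→Fargo: Fargo black — skip
    Jade black
    Napa gray
      Napa→Clio: Clio black — skip
      Napa→Dover: Dover black — skip
      Napa→Kent: Kent black — skip
      Mesa gray
        Mesa→Ione: Ione is gray → back edge
First back edge: Mesa → Ione.

Mesa->Ione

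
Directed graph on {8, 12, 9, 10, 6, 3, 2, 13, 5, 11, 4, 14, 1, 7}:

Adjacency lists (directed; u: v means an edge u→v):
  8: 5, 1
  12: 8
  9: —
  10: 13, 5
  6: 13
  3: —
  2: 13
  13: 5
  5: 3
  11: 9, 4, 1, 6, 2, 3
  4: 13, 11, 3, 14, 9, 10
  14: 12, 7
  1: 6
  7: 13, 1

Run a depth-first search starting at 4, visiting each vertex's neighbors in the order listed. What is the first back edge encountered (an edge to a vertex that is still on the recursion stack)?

DFS from 4 (visiting each vertex's neighbors in the order listed); mark gray on enter, black on exit:
4 gray
  13 gray
    5 gray
      3 gray
      3 black
    5 black
  13 black
  11 gray
    9 gray
    9 black
    11→4: 4 is gray → back edge
First back edge: 11 → 4.

11->4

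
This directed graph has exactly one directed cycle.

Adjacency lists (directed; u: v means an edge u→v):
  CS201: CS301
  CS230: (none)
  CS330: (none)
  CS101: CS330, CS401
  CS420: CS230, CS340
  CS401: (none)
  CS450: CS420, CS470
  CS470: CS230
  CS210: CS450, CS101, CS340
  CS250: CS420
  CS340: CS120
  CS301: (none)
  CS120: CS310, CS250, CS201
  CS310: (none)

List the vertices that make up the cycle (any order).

CS120, CS250, CS340, CS420

DFS with gray/black marking from CS340:
CS340 gray
  CS120 gray
    CS310 gray
    CS310 black
    CS250 gray
      CS420 gray
        CS230 gray
        CS230 black
        CS420→CS340: CS340 is gray → back edge
Back edge closes the cycle CS340 → CS120 → CS250 → CS420 → CS340; its vertices are {CS120, CS250, CS340, CS420}.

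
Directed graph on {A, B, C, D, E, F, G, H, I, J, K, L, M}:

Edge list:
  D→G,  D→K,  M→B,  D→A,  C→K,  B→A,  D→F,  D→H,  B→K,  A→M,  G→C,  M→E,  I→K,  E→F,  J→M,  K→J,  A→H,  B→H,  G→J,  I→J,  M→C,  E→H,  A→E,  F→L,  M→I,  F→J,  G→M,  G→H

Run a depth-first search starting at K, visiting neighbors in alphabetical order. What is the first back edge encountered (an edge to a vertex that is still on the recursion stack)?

DFS from K (visiting neighbors in alphabetical order); mark gray on enter, black on exit:
K gray
  J gray
    M gray
      B gray
        A gray
          E gray
            F gray
              F→J: J is gray → back edge
First back edge: F → J.

F->J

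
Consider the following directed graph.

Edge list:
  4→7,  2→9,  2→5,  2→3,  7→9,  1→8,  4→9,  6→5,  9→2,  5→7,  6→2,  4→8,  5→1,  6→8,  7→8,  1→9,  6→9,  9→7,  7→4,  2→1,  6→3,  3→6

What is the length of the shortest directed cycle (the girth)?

2

For each vertex v, BFS finds the shortest path from v back to v.
The shortest such closed walk is 6 → 3 → 6, length 2.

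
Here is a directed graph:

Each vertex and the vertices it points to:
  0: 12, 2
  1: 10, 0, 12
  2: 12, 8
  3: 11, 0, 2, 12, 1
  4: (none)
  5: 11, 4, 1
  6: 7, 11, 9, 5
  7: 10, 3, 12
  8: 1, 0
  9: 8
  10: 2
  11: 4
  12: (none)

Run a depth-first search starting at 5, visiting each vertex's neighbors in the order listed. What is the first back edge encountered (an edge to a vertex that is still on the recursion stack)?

8→1

DFS from 5 (visiting each vertex's neighbors in the order listed); mark gray on enter, black on exit:
5 gray
  11 gray
    4 gray
    4 black
  11 black
  5→4: 4 black — skip
  1 gray
    10 gray
      2 gray
        12 gray
        12 black
        8 gray
          8→1: 1 is gray → back edge
First back edge: 8 → 1.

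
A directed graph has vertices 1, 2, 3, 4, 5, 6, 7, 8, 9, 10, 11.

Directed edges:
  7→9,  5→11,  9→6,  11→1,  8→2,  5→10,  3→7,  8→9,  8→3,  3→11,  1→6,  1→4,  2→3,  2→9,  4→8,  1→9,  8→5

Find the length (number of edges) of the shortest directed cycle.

For each vertex v, BFS finds the shortest path from v back to v.
The shortest such closed walk is 4 → 8 → 5 → 11 → 1 → 4, length 5.

5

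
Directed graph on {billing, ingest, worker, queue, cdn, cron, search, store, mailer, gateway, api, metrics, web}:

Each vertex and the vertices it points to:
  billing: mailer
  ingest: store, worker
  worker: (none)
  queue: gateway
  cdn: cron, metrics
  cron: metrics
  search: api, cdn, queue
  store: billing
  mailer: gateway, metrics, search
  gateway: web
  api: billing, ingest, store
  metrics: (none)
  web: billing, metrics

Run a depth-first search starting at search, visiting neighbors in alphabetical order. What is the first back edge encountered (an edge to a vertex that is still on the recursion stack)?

web->billing

DFS from search (visiting neighbors in alphabetical order); mark gray on enter, black on exit:
search gray
  api gray
    billing gray
      mailer gray
        gateway gray
          web gray
            web→billing: billing is gray → back edge
First back edge: web → billing.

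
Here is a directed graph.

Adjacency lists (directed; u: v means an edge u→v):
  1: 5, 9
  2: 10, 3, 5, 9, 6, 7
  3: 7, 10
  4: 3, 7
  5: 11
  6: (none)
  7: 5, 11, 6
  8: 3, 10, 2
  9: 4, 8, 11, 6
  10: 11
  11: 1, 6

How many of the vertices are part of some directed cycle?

10

A vertex is on a directed cycle iff it belongs to a strongly connected component of size ≥ 2 (or has a self-loop).
The vertices on cycles are {1, 2, 3, 4, 5, 7, 8, 9, 10, 11} — 10 in total.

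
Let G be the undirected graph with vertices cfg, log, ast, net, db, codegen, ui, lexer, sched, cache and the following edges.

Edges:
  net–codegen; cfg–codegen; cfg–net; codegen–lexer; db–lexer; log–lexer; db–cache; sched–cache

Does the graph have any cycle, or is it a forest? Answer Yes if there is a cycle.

Yes

DFS, tracking each vertex's parent; an edge to a visited non-parent vertex closes a cycle.
Start from sched:
visit sched (parent –)
  visit cache (parent sched)
    cache–sched: parent, skip
    visit db (parent cache)
      db–cache: parent, skip
      visit lexer (parent db)
        visit log (parent lexer)
          log–lexer: parent, skip
        lexer–db: parent, skip
        visit codegen (parent lexer)
          visit cfg (parent codegen)
            cfg–codegen: parent, skip
            visit net (parent cfg)
              net–cfg: parent, skip
              net–codegen: codegen visited and ≠ parent → cycle
Cycle: codegen – cfg – net – codegen.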